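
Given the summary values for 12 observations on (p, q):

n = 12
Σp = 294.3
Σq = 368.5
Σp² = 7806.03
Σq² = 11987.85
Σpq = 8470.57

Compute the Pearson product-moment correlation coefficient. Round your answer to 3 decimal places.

r = (nΣpq − ΣpΣq) / √[(nΣp² − (Σp)²)(nΣq² − (Σq)²)]
Numerator: 12×8470.57 − 294.3×368.5 = -6802.71
Denominator: √[(93672.36 − 86612.49)(143854.2 − 135792.25)] = √[7059.87 × 8061.95] = 7544.2905
r = -6802.71 / 7544.2905 ≈ -0.902

-0.902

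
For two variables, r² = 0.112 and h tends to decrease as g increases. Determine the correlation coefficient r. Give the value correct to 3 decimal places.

-0.335

|r| = √0.112 = 0.335
The association is negative, so r = −0.335.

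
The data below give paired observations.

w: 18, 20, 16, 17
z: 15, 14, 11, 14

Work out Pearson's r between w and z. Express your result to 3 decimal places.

n = 4, Σw = 71, Σz = 54, Σw² = 1269, Σz² = 738, Σwz = 964
nΣwz − ΣwΣz = 3856 − 3834 = 22
nΣw² − (Σw)² = 5076 − 5041 = 35; nΣz² − (Σz)² = 2952 − 2916 = 36
r = 22 / √(35 × 36) = 22 / 35.4965 ≈ 0.620

0.620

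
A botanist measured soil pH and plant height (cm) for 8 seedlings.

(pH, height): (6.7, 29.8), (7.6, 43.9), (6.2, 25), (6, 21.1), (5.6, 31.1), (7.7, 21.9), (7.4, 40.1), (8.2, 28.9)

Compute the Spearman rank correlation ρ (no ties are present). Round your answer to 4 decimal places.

Rank pH: 4, 6, 3, 2, 1, 7, 5, 8
Rank height: 5, 8, 3, 1, 6, 2, 7, 4
d = rank(pH) − rank(height): -1, -2, 0, 1, -5, 5, -2, 4; Σd² = 76
ρ = 1 − 6Σd² / [n(n²−1)] = 1 − 6×76 / (8×63) = 1 − 456/504 ≈ 0.0952

0.0952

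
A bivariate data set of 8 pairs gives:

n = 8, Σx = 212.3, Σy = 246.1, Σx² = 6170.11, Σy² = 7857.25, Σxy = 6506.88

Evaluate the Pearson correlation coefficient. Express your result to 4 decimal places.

-0.0612

r = (nΣxy − ΣxΣy) / √[(nΣx² − (Σx)²)(nΣy² − (Σy)²)]
Numerator: 8×6506.88 − 212.3×246.1 = -191.99
Denominator: √[(49360.88 − 45071.29)(62858 − 60565.21)] = √[4289.59 × 2292.79] = 3136.1009
r = -191.99 / 3136.1009 ≈ -0.0612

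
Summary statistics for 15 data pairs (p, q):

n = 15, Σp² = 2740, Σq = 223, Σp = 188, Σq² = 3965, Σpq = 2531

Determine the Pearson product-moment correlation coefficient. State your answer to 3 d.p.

r = (nΣpq − ΣpΣq) / √[(nΣp² − (Σp)²)(nΣq² − (Σq)²)]
Numerator: 15×2531 − 188×223 = -3959
Denominator: √[(41100 − 35344)(59475 − 49729)] = √[5756 × 9746] = 7489.8582
r = -3959 / 7489.8582 ≈ -0.529

-0.529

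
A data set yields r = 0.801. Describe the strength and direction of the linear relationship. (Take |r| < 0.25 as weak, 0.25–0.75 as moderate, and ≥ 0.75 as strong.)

strong positive

r = 0.801 > 0 so the relationship is positive.
|r| = 0.801, which falls in the strong range.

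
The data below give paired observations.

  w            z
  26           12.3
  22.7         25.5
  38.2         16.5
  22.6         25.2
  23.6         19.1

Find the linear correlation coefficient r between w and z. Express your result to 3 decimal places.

-0.502

n = 5, Σw = 133.1, Σz = 98.6, Σw² = 3718.25, Σz² = 2073.64, Σwz = 2549.23
nΣwz − ΣwΣz = 12746.15 − 13123.66 = -377.51
nΣw² − (Σw)² = 18591.25 − 17715.61 = 875.64; nΣz² − (Σz)² = 10368.2 − 9721.96 = 646.24
r = -377.51 / √(875.64 × 646.24) = -377.51 / 752.2457 ≈ -0.502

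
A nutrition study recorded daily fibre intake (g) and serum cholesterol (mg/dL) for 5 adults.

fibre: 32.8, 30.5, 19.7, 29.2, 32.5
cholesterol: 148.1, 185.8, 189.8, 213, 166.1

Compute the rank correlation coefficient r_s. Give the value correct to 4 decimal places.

Rank fibre: 5, 3, 1, 2, 4
Rank cholesterol: 1, 3, 4, 5, 2
d = rank(fibre) − rank(cholesterol): 4, 0, -3, -3, 2; Σd² = 38
ρ = 1 − 6Σd² / [n(n²−1)] = 1 − 6×38 / (5×24) = 1 − 228/120 ≈ -0.9000

-0.9000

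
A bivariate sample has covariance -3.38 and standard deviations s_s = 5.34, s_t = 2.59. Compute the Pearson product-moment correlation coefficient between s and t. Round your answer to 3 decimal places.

-0.244

r = Cov(s,t) / (s_s · s_t) = -3.38 / (5.34 × 2.59)
  = -3.38 / 13.8306 ≈ -0.244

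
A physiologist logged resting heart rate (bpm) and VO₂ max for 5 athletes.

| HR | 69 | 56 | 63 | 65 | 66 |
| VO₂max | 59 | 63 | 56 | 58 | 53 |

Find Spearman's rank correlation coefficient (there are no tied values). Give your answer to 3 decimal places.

-0.300

Rank HR: 5, 1, 2, 3, 4
Rank VO₂max: 4, 5, 2, 3, 1
d = rank(HR) − rank(VO₂max): 1, -4, 0, 0, 3; Σd² = 26
ρ = 1 − 6Σd² / [n(n²−1)] = 1 − 6×26 / (5×24) = 1 − 156/120 ≈ -0.300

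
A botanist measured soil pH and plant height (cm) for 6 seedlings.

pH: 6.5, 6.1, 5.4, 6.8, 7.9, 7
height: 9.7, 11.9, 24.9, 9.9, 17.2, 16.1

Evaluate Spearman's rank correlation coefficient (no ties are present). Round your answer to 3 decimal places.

-0.029

Rank pH: 3, 2, 1, 4, 6, 5
Rank height: 1, 3, 6, 2, 5, 4
d = rank(pH) − rank(height): 2, -1, -5, 2, 1, 1; Σd² = 36
ρ = 1 − 6Σd² / [n(n²−1)] = 1 − 6×36 / (6×35) = 1 − 216/210 ≈ -0.029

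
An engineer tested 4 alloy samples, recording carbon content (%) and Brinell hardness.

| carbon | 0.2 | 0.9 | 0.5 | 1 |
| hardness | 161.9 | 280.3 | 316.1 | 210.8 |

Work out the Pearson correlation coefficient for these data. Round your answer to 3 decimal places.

0.308

n = 4, Σx = 2.6, Σy = 969.1, Σx² = 2.1, Σy² = 249135.55, Σxy = 653.5
nΣxy − ΣxΣy = 2614 − 2519.66 = 94.34
nΣx² − (Σx)² = 8.4 − 6.76 = 1.64; nΣy² − (Σy)² = 996542.2 − 939154.81 = 57387.39
r = 94.34 / √(1.64 × 57387.39) = 94.34 / 306.7822 ≈ 0.308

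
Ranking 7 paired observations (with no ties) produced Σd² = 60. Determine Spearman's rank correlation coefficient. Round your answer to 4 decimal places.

-0.0714

ρ = 1 − 6Σd² / [n(n²−1)] = 1 − 6×60 / (7×48)
  = 1 − 360/336 = 1 − 1.07143 ≈ -0.0714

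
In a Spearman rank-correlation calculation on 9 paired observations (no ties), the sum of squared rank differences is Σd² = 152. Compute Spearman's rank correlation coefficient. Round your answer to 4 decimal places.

-0.2667

ρ = 1 − 6Σd² / [n(n²−1)] = 1 − 6×152 / (9×80)
  = 1 − 912/720 = 1 − 1.26667 ≈ -0.2667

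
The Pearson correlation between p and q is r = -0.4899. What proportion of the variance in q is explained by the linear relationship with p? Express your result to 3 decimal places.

r² = (-0.4899)² = 0.240

0.240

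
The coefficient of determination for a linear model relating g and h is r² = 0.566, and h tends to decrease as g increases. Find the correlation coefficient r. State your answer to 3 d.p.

-0.752

|r| = √0.566 = 0.752
The association is negative, so r = −0.752.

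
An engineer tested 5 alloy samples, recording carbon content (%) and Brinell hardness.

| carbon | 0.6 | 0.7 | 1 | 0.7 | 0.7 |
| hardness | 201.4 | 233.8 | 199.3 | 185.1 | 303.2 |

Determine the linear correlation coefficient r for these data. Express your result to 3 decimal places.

-0.183

n = 5, Σx = 3.7, Σy = 1122.8, Σx² = 2.83, Σy² = 261137.14, Σxy = 825.61
nΣxy − ΣxΣy = 4128.05 − 4154.36 = -26.31
nΣx² − (Σx)² = 14.15 − 13.69 = 0.46; nΣy² − (Σy)² = 1305685.7 − 1260679.84 = 45005.86
r = -26.31 / √(0.46 × 45005.86) = -26.31 / 143.8843 ≈ -0.183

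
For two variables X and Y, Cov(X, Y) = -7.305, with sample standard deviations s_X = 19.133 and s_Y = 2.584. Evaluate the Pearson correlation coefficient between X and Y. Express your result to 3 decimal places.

-0.148

r = Cov(X,Y) / (s_X · s_Y) = -7.305 / (19.133 × 2.584)
  = -7.305 / 49.4397 ≈ -0.148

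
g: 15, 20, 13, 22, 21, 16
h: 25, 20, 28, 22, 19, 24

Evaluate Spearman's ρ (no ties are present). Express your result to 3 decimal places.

-0.829

Rank g: 2, 4, 1, 6, 5, 3
Rank h: 5, 2, 6, 3, 1, 4
d = rank(g) − rank(h): -3, 2, -5, 3, 4, -1; Σd² = 64
ρ = 1 − 6Σd² / [n(n²−1)] = 1 − 6×64 / (6×35) = 1 − 384/210 ≈ -0.829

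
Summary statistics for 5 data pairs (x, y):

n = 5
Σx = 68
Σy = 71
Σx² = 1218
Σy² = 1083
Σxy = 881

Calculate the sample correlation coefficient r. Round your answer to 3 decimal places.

r = (nΣxy − ΣxΣy) / √[(nΣx² − (Σx)²)(nΣy² − (Σy)²)]
Numerator: 5×881 − 68×71 = -423
Denominator: √[(6090 − 4624)(5415 − 5041)] = √[1466 × 374] = 740.4620
r = -423 / 740.4620 ≈ -0.571

-0.571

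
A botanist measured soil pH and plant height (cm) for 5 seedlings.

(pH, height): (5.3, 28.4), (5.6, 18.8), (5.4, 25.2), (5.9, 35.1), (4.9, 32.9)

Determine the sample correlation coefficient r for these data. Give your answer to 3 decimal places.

-0.082

n = 5, Σx = 27.1, Σy = 140.4, Σx² = 147.43, Σy² = 4109.46, Σxy = 760.18
nΣxy − ΣxΣy = 3800.9 − 3804.84 = -3.94
nΣx² − (Σx)² = 737.15 − 734.41 = 2.74; nΣy² − (Σy)² = 20547.3 − 19712.16 = 835.14
r = -3.94 / √(2.74 × 835.14) = -3.94 / 47.8360 ≈ -0.082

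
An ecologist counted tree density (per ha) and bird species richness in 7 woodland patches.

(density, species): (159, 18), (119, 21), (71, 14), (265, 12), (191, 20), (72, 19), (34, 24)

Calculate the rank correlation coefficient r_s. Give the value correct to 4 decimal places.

-0.4643

Rank density: 5, 4, 2, 7, 6, 3, 1
Rank species: 3, 6, 2, 1, 5, 4, 7
d = rank(density) − rank(species): 2, -2, 0, 6, 1, -1, -6; Σd² = 82
ρ = 1 − 6Σd² / [n(n²−1)] = 1 − 6×82 / (7×48) = 1 − 492/336 ≈ -0.4643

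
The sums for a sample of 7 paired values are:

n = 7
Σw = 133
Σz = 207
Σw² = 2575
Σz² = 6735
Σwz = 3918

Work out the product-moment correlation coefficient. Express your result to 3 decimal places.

-0.087

r = (nΣwz − ΣwΣz) / √[(nΣw² − (Σw)²)(nΣz² − (Σz)²)]
Numerator: 7×3918 − 133×207 = -105
Denominator: √[(18025 − 17689)(47145 − 42849)] = √[336 × 4296] = 1201.4391
r = -105 / 1201.4391 ≈ -0.087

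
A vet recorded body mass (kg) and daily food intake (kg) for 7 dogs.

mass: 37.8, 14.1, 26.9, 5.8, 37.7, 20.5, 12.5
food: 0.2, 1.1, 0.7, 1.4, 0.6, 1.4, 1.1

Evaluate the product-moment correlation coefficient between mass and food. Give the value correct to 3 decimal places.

n = 7, Σx = 155.3, Σy = 6.5, Σx² = 4382.69, Σy² = 7.23, Σxy = 115.09
nΣxy − ΣxΣy = 805.63 − 1009.45 = -203.82
nΣx² − (Σx)² = 30678.83 − 24118.09 = 6560.74; nΣy² − (Σy)² = 50.61 − 42.25 = 8.36
r = -203.82 / √(6560.74 × 8.36) = -203.82 / 234.1960 ≈ -0.870

-0.870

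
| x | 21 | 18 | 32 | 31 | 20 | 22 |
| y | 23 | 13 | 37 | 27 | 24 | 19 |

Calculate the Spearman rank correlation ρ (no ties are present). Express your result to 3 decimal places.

Rank x: 3, 1, 6, 5, 2, 4
Rank y: 3, 1, 6, 5, 4, 2
d = rank(x) − rank(y): 0, 0, 0, 0, -2, 2; Σd² = 8
ρ = 1 − 6Σd² / [n(n²−1)] = 1 − 6×8 / (6×35) = 1 − 48/210 ≈ 0.771

0.771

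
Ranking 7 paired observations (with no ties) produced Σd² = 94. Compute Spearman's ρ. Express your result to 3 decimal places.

-0.679

ρ = 1 − 6Σd² / [n(n²−1)] = 1 − 6×94 / (7×48)
  = 1 − 564/336 = 1 − 1.6786 ≈ -0.679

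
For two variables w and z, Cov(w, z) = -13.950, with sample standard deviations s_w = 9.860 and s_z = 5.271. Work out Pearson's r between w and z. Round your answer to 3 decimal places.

-0.268

r = Cov(w,z) / (s_w · s_z) = -13.950 / (9.860 × 5.271)
  = -13.950 / 51.9721 ≈ -0.268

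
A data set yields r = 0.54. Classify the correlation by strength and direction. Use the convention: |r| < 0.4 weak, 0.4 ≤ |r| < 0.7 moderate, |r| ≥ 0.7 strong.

r = 0.54 > 0 so the relationship is positive.
|r| = 0.54, which falls in the moderate range.

moderate positive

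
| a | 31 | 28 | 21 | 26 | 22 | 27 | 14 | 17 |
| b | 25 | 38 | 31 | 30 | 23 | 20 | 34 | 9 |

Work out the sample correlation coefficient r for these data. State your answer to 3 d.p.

n = 8, Σa = 186, Σb = 210, Σa² = 4560, Σb² = 6096, Σab = 4945
nΣab − ΣaΣb = 39560 − 39060 = 500
nΣa² − (Σa)² = 36480 − 34596 = 1884; nΣb² − (Σb)² = 48768 − 44100 = 4668
r = 500 / √(1884 × 4668) = 500 / 2965.5542 ≈ 0.169

0.169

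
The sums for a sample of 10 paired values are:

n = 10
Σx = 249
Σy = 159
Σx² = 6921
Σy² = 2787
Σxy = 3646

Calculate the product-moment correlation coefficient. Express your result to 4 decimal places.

-0.7247

r = (nΣxy − ΣxΣy) / √[(nΣx² − (Σx)²)(nΣy² − (Σy)²)]
Numerator: 10×3646 − 249×159 = -3131
Denominator: √[(69210 − 62001)(27870 − 25281)] = √[7209 × 2589] = 4320.1969
r = -3131 / 4320.1969 ≈ -0.7247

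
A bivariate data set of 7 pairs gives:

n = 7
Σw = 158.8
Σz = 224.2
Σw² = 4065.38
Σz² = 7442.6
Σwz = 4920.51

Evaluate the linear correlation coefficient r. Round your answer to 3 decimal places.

r = (nΣwz − ΣwΣz) / √[(nΣw² − (Σw)²)(nΣz² − (Σz)²)]
Numerator: 7×4920.51 − 158.8×224.2 = -1159.39
Denominator: √[(28457.66 − 25217.44)(52098.2 − 50265.64)] = √[3240.22 × 1832.56] = 2436.7802
r = -1159.39 / 2436.7802 ≈ -0.476

-0.476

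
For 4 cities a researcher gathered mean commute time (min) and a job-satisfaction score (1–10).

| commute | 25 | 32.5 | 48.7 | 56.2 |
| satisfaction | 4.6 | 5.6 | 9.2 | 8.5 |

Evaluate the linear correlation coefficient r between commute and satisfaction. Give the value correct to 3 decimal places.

0.941

n = 4, Σx = 162.4, Σy = 27.9, Σx² = 7211.38, Σy² = 209.41, Σxy = 1222.74
nΣxy − ΣxΣy = 4890.96 − 4530.96 = 360
nΣx² − (Σx)² = 28845.52 − 26373.76 = 2471.76; nΣy² − (Σy)² = 837.64 − 778.41 = 59.23
r = 360 / √(2471.76 × 59.23) = 360 / 382.6256 ≈ 0.941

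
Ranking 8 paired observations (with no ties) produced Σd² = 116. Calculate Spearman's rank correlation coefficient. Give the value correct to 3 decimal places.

-0.381

ρ = 1 − 6Σd² / [n(n²−1)] = 1 − 6×116 / (8×63)
  = 1 − 696/504 = 1 − 1.3810 ≈ -0.381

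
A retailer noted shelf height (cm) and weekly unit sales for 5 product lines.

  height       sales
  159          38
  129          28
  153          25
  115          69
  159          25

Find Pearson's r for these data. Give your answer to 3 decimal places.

n = 5, Σx = 715, Σy = 185, Σx² = 103837, Σy² = 8239, Σxy = 25389
nΣxy − ΣxΣy = 126945 − 132275 = -5330
nΣx² − (Σx)² = 519185 − 511225 = 7960; nΣy² − (Σy)² = 41195 − 34225 = 6970
r = -5330 / √(7960 × 6970) = -5330 / 7448.5703 ≈ -0.716

-0.716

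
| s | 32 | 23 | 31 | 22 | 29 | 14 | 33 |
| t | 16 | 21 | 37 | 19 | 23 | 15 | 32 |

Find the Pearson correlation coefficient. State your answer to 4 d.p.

0.6076

n = 7, Σs = 184, Σt = 163, Σs² = 5124, Σt² = 4205, Σst = 4493
nΣst − ΣsΣt = 31451 − 29992 = 1459
nΣs² − (Σs)² = 35868 − 33856 = 2012; nΣt² − (Σt)² = 29435 − 26569 = 2866
r = 1459 / √(2012 × 2866) = 1459 / 2401.3313 ≈ 0.6076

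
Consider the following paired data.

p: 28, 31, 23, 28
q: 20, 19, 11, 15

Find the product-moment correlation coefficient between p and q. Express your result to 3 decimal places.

0.843

n = 4, Σp = 110, Σq = 65, Σp² = 3058, Σq² = 1107, Σpq = 1822
nΣpq − ΣpΣq = 7288 − 7150 = 138
nΣp² − (Σp)² = 12232 − 12100 = 132; nΣq² − (Σq)² = 4428 − 4225 = 203
r = 138 / √(132 × 203) = 138 / 163.6948 ≈ 0.843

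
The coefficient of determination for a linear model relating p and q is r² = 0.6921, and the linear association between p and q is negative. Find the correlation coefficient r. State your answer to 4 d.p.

-0.8319

|r| = √0.6921 = 0.8319
The association is negative, so r = −0.8319.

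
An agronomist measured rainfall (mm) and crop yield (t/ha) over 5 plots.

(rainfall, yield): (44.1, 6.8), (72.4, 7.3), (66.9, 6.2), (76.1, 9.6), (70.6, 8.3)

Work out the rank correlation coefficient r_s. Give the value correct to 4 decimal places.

Rank rainfall: 1, 4, 2, 5, 3
Rank yield: 2, 3, 1, 5, 4
d = rank(rainfall) − rank(yield): -1, 1, 1, 0, -1; Σd² = 4
ρ = 1 − 6Σd² / [n(n²−1)] = 1 − 6×4 / (5×24) = 1 − 24/120 ≈ 0.8000

0.8000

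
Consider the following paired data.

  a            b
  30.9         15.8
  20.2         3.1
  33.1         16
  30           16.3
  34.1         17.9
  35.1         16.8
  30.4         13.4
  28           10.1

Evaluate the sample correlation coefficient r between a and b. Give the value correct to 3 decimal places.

0.951

n = 8, Σa = 241.8, Σb = 109.4, Σa² = 7461.44, Σb² = 1665.16, Σab = 3459.67
nΣab − ΣaΣb = 27677.36 − 26452.92 = 1224.44
nΣa² − (Σa)² = 59691.52 − 58467.24 = 1224.28; nΣb² − (Σb)² = 13321.28 − 11968.36 = 1352.92
r = 1224.44 / √(1224.28 × 1352.92) = 1224.44 / 1286.9937 ≈ 0.951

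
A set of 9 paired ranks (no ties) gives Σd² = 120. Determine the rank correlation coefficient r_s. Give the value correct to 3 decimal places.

0.000

ρ = 1 − 6Σd² / [n(n²−1)] = 1 − 6×120 / (9×80)
  = 1 − 720/720 = 1 − 1.0000 ≈ 0.000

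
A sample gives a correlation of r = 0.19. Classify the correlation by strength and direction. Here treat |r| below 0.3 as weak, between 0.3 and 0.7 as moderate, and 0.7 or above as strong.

r = 0.19 > 0 so the relationship is positive.
|r| = 0.19, which falls in the weak range.

weak positive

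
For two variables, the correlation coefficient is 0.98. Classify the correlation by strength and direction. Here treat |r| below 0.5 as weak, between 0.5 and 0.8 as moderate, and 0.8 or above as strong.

r = 0.98 > 0 so the relationship is positive.
|r| = 0.98, which falls in the strong range.

strong positive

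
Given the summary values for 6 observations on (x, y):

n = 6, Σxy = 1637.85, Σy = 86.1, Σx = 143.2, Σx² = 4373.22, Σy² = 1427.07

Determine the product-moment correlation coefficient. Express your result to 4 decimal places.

-0.9749

r = (nΣxy − ΣxΣy) / √[(nΣx² − (Σx)²)(nΣy² − (Σy)²)]
Numerator: 6×1637.85 − 143.2×86.1 = -2502.42
Denominator: √[(26239.32 − 20506.24)(8562.42 − 7413.21)] = √[5733.08 × 1149.21] = 2566.8099
r = -2502.42 / 2566.8099 ≈ -0.9749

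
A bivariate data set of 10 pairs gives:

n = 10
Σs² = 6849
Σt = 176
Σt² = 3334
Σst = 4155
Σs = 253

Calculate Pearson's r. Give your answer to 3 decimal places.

r = (nΣst − ΣsΣt) / √[(nΣs² − (Σs)²)(nΣt² − (Σt)²)]
Numerator: 10×4155 − 253×176 = -2978
Denominator: √[(68490 − 64009)(33340 − 30976)] = √[4481 × 2364] = 3254.7018
r = -2978 / 3254.7018 ≈ -0.915

-0.915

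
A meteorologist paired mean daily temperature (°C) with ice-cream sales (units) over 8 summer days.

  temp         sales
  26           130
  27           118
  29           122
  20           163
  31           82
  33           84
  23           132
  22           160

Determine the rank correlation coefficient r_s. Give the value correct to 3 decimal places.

Rank temp: 4, 5, 6, 1, 7, 8, 3, 2
Rank sales: 5, 3, 4, 8, 1, 2, 6, 7
d = rank(temp) − rank(sales): -1, 2, 2, -7, 6, 6, -3, -5; Σd² = 164
ρ = 1 − 6Σd² / [n(n²−1)] = 1 − 6×164 / (8×63) = 1 − 984/504 ≈ -0.952

-0.952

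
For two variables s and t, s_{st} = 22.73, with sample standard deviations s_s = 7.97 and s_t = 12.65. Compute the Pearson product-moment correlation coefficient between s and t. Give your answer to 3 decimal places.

r = Cov(s,t) / (s_s · s_t) = 22.73 / (7.97 × 12.65)
  = 22.73 / 100.8205 ≈ 0.225

0.225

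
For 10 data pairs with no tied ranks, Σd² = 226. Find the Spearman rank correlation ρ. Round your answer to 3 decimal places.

ρ = 1 − 6Σd² / [n(n²−1)] = 1 − 6×226 / (10×99)
  = 1 − 1356/990 = 1 − 1.3697 ≈ -0.370

-0.370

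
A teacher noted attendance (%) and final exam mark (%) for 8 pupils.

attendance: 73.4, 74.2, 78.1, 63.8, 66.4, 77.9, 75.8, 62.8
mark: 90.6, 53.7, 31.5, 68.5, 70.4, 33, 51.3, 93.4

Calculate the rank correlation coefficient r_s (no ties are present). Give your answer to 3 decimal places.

-0.905

Rank attendance: 4, 5, 8, 2, 3, 7, 6, 1
Rank mark: 7, 4, 1, 5, 6, 2, 3, 8
d = rank(attendance) − rank(mark): -3, 1, 7, -3, -3, 5, 3, -7; Σd² = 160
ρ = 1 − 6Σd² / [n(n²−1)] = 1 − 6×160 / (8×63) = 1 − 960/504 ≈ -0.905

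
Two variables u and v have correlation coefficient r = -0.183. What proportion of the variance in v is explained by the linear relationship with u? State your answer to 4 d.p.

r² = (-0.183)² = 0.0335

0.0335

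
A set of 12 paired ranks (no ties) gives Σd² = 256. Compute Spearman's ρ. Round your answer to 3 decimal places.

0.105

ρ = 1 − 6Σd² / [n(n²−1)] = 1 − 6×256 / (12×143)
  = 1 − 1536/1716 = 1 − 0.8951 ≈ 0.105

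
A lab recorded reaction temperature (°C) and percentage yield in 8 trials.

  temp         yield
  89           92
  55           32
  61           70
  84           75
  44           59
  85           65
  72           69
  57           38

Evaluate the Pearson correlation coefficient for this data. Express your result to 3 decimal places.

0.700

n = 8, Σx = 547, Σy = 500, Σx² = 39317, Σy² = 33924, Σxy = 35773
nΣxy − ΣxΣy = 286184 − 273500 = 12684
nΣx² − (Σx)² = 314536 − 299209 = 15327; nΣy² − (Σy)² = 271392 − 250000 = 21392
r = 12684 / √(15327 × 21392) = 12684 / 18107.3240 ≈ 0.700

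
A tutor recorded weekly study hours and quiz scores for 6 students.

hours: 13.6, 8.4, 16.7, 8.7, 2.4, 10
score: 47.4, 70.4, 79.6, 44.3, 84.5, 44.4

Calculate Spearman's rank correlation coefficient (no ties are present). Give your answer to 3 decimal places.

-0.200

Rank hours: 5, 2, 6, 3, 1, 4
Rank score: 3, 4, 5, 1, 6, 2
d = rank(hours) − rank(score): 2, -2, 1, 2, -5, 2; Σd² = 42
ρ = 1 − 6Σd² / [n(n²−1)] = 1 − 6×42 / (6×35) = 1 − 252/210 ≈ -0.200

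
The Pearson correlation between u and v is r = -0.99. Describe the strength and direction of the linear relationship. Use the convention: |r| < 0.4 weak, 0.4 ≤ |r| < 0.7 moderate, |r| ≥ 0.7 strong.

r = -0.99 < 0 so the relationship is negative.
|r| = 0.99, which falls in the strong range.

strong negative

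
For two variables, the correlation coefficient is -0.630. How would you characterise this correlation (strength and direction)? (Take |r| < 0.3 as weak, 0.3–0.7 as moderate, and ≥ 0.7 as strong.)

r = -0.630 < 0 so the relationship is negative.
|r| = 0.630, which falls in the moderate range.

moderate negative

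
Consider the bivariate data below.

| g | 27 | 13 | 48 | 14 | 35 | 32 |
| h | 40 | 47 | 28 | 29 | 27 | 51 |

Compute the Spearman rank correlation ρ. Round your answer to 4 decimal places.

-0.5429

Rank g: 3, 1, 6, 2, 5, 4
Rank h: 4, 5, 2, 3, 1, 6
d = rank(g) − rank(h): -1, -4, 4, -1, 4, -2; Σd² = 54
ρ = 1 − 6Σd² / [n(n²−1)] = 1 − 6×54 / (6×35) = 1 − 324/210 ≈ -0.5429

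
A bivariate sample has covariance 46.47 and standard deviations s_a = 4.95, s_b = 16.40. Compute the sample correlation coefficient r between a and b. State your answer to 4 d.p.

r = Cov(a,b) / (s_a · s_b) = 46.47 / (4.95 × 16.40)
  = 46.47 / 81.1800 ≈ 0.5724

0.5724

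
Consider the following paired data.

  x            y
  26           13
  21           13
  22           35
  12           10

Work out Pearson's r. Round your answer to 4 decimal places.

0.3079

n = 4, Σx = 81, Σy = 71, Σx² = 1745, Σy² = 1663, Σxy = 1501
nΣxy − ΣxΣy = 6004 − 5751 = 253
nΣx² − (Σx)² = 6980 − 6561 = 419; nΣy² − (Σy)² = 6652 − 5041 = 1611
r = 253 / √(419 × 1611) = 253 / 821.5893 ≈ 0.3079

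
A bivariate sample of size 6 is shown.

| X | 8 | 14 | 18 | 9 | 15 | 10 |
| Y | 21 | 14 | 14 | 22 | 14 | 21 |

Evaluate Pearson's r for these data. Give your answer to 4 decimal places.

-0.9247

n = 6, ΣX = 74, ΣY = 106, ΣX² = 990, ΣY² = 1954, ΣXY = 1234
nΣXY − ΣXΣY = 7404 − 7844 = -440
nΣX² − (ΣX)² = 5940 − 5476 = 464; nΣY² − (ΣY)² = 11724 − 11236 = 488
r = -440 / √(464 × 488) = -440 / 475.8487 ≈ -0.9247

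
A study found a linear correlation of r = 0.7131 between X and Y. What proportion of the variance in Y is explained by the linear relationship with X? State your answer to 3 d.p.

r² = (0.7131)² = 0.509

0.509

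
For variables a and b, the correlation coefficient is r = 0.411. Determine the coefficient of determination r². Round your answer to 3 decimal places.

0.169

r² = (0.411)² = 0.169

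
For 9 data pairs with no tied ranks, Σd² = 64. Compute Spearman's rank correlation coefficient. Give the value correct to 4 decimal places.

ρ = 1 − 6Σd² / [n(n²−1)] = 1 − 6×64 / (9×80)
  = 1 − 384/720 = 1 − 0.53333 ≈ 0.4667

0.4667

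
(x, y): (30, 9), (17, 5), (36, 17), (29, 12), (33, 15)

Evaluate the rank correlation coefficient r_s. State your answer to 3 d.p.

Rank x: 3, 1, 5, 2, 4
Rank y: 2, 1, 5, 3, 4
d = rank(x) − rank(y): 1, 0, 0, -1, 0; Σd² = 2
ρ = 1 − 6Σd² / [n(n²−1)] = 1 − 6×2 / (5×24) = 1 − 12/120 ≈ 0.900

0.900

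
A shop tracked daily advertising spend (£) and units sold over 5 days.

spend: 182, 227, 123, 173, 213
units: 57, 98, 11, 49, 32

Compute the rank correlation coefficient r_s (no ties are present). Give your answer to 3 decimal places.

0.700

Rank spend: 3, 5, 1, 2, 4
Rank units: 4, 5, 1, 3, 2
d = rank(spend) − rank(units): -1, 0, 0, -1, 2; Σd² = 6
ρ = 1 − 6Σd² / [n(n²−1)] = 1 − 6×6 / (5×24) = 1 − 36/120 ≈ 0.700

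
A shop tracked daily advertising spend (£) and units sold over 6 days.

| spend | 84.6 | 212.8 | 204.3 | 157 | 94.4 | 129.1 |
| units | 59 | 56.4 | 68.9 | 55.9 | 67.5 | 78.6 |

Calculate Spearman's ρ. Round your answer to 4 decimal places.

-0.2000

Rank spend: 1, 6, 5, 4, 2, 3
Rank units: 3, 2, 5, 1, 4, 6
d = rank(spend) − rank(units): -2, 4, 0, 3, -2, -3; Σd² = 42
ρ = 1 − 6Σd² / [n(n²−1)] = 1 − 6×42 / (6×35) = 1 − 252/210 ≈ -0.2000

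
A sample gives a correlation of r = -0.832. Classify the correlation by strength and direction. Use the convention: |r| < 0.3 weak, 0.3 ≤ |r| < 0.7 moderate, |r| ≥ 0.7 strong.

strong negative

r = -0.832 < 0 so the relationship is negative.
|r| = 0.832, which falls in the strong range.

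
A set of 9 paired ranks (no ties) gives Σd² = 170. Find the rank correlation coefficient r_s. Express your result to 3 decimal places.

ρ = 1 − 6Σd² / [n(n²−1)] = 1 − 6×170 / (9×80)
  = 1 − 1020/720 = 1 − 1.4167 ≈ -0.417

-0.417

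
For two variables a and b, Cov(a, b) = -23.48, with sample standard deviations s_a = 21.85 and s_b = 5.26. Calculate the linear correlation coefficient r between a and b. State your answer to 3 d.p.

r = Cov(a,b) / (s_a · s_b) = -23.48 / (21.85 × 5.26)
  = -23.48 / 114.9310 ≈ -0.204

-0.204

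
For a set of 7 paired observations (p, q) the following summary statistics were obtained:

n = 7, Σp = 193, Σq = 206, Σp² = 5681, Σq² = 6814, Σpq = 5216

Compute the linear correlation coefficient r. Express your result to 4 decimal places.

r = (nΣpq − ΣpΣq) / √[(nΣp² − (Σp)²)(nΣq² − (Σq)²)]
Numerator: 7×5216 − 193×206 = -3246
Denominator: √[(39767 − 37249)(47698 − 42436)] = √[2518 × 5262] = 3640.0159
r = -3246 / 3640.0159 ≈ -0.8918

-0.8918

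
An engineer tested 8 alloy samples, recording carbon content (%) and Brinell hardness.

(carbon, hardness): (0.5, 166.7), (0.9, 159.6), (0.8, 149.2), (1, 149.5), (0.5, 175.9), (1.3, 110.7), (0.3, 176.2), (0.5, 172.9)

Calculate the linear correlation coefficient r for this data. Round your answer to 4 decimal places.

-0.9239

n = 8, Σx = 5.8, Σy = 1260.7, Σx² = 4.98, Σy² = 202008.09, Σxy = 867.02
nΣxy − ΣxΣy = 6936.16 − 7312.06 = -375.9
nΣx² − (Σx)² = 39.84 − 33.64 = 6.2; nΣy² − (Σy)² = 1616064.72 − 1589364.49 = 26700.23
r = -375.9 / √(6.2 × 26700.23) = -375.9 / 406.8678 ≈ -0.9239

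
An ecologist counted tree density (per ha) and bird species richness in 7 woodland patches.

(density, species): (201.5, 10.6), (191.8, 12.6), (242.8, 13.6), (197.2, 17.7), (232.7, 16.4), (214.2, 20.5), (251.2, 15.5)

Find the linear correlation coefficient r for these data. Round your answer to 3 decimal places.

0.126

n = 7, Σx = 1531.4, Σy = 106.9, Σx² = 338361.54, Σy² = 1698.83, Σxy = 23446.08
nΣxy − ΣxΣy = 164122.56 − 163706.66 = 415.9
nΣx² − (Σx)² = 2368530.78 − 2345185.96 = 23344.82; nΣy² − (Σy)² = 11891.81 − 11427.61 = 464.2
r = 415.9 / √(23344.82 × 464.2) = 415.9 / 3291.9091 ≈ 0.126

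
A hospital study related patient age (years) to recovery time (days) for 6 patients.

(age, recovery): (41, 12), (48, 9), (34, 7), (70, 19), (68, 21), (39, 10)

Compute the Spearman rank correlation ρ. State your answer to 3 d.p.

0.771

Rank age: 3, 4, 1, 6, 5, 2
Rank recovery: 4, 2, 1, 5, 6, 3
d = rank(age) − rank(recovery): -1, 2, 0, 1, -1, -1; Σd² = 8
ρ = 1 − 6Σd² / [n(n²−1)] = 1 − 6×8 / (6×35) = 1 − 48/210 ≈ 0.771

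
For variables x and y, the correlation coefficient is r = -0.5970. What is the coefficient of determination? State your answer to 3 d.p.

0.356

r² = (-0.5970)² = 0.356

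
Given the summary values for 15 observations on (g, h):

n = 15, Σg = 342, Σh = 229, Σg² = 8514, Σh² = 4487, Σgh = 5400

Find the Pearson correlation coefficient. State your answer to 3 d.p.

r = (nΣgh − ΣgΣh) / √[(nΣg² − (Σg)²)(nΣh² − (Σh)²)]
Numerator: 15×5400 − 342×229 = 2682
Denominator: √[(127710 − 116964)(67305 − 52441)] = √[10746 × 14864] = 12638.3758
r = 2682 / 12638.3758 ≈ 0.212

0.212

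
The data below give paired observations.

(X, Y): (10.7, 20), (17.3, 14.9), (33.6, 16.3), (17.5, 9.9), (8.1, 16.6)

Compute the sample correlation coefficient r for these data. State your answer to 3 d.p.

n = 5, ΣX = 87.2, ΣY = 77.7, ΣX² = 1914.6, ΣY² = 1261.27, ΣXY = 1327.16
nΣXY − ΣXΣY = 6635.8 − 6775.44 = -139.64
nΣX² − (ΣX)² = 9573 − 7603.84 = 1969.16; nΣY² − (ΣY)² = 6306.35 − 6037.29 = 269.06
r = -139.64 / √(1969.16 × 269.06) = -139.64 / 727.8889 ≈ -0.192

-0.192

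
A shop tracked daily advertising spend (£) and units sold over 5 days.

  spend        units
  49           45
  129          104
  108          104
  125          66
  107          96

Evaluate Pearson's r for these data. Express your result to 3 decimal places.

n = 5, Σx = 518, Σy = 415, Σx² = 57780, Σy² = 37229, Σxy = 45375
nΣxy − ΣxΣy = 226875 − 214970 = 11905
nΣx² − (Σx)² = 288900 − 268324 = 20576; nΣy² − (Σy)² = 186145 − 172225 = 13920
r = 11905 / √(20576 × 13920) = 11905 / 16923.8861 ≈ 0.703

0.703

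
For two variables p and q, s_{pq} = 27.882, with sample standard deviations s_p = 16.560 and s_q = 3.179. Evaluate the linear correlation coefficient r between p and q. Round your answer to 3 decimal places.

r = Cov(p,q) / (s_p · s_q) = 27.882 / (16.560 × 3.179)
  = 27.882 / 52.6442 ≈ 0.530

0.530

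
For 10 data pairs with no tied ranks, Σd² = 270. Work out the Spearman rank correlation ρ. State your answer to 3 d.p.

ρ = 1 − 6Σd² / [n(n²−1)] = 1 − 6×270 / (10×99)
  = 1 − 1620/990 = 1 − 1.6364 ≈ -0.636

-0.636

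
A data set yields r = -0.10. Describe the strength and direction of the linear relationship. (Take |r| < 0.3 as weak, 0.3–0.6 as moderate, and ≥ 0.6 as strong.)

weak negative

r = -0.10 < 0 so the relationship is negative.
|r| = 0.10, which falls in the weak range.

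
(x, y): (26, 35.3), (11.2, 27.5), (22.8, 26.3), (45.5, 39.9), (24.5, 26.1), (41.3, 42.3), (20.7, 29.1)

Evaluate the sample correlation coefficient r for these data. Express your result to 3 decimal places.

0.859

n = 7, Σx = 192, Σy = 226.5, Σx² = 6125.96, Σy² = 7603.35, Σxy = 6629.7
nΣxy − ΣxΣy = 46407.9 − 43488 = 2919.9
nΣx² − (Σx)² = 42881.72 − 36864 = 6017.72; nΣy² − (Σy)² = 53223.45 − 51302.25 = 1921.2
r = 2919.9 / √(6017.72 × 1921.2) = 2919.9 / 3400.1829 ≈ 0.859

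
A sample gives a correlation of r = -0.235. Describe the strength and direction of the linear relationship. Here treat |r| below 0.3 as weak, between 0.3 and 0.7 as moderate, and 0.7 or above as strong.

weak negative

r = -0.235 < 0 so the relationship is negative.
|r| = 0.235, which falls in the weak range.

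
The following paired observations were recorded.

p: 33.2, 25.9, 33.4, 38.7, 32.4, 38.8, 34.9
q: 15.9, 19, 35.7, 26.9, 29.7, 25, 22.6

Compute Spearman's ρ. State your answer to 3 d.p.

Rank p: 3, 1, 4, 6, 2, 7, 5
Rank q: 1, 2, 7, 5, 6, 4, 3
d = rank(p) − rank(q): 2, -1, -3, 1, -4, 3, 2; Σd² = 44
ρ = 1 − 6Σd² / [n(n²−1)] = 1 − 6×44 / (7×48) = 1 − 264/336 ≈ 0.214

0.214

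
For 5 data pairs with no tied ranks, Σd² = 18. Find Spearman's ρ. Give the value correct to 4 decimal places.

0.1000

ρ = 1 − 6Σd² / [n(n²−1)] = 1 − 6×18 / (5×24)
  = 1 − 108/120 = 1 − 0.90000 ≈ 0.1000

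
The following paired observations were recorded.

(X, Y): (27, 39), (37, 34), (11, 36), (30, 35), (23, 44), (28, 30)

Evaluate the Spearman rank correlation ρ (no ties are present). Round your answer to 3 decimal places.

Rank X: 3, 6, 1, 5, 2, 4
Rank Y: 5, 2, 4, 3, 6, 1
d = rank(X) − rank(Y): -2, 4, -3, 2, -4, 3; Σd² = 58
ρ = 1 − 6Σd² / [n(n²−1)] = 1 − 6×58 / (6×35) = 1 − 348/210 ≈ -0.657

-0.657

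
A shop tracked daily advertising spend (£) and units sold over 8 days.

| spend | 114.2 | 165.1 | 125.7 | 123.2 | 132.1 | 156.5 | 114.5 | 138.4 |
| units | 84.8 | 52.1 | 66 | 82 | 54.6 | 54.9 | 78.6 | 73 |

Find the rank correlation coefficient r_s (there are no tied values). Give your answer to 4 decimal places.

Rank spend: 1, 8, 4, 3, 5, 7, 2, 6
Rank units: 8, 1, 4, 7, 2, 3, 6, 5
d = rank(spend) − rank(units): -7, 7, 0, -4, 3, 4, -4, 1; Σd² = 156
ρ = 1 − 6Σd² / [n(n²−1)] = 1 − 6×156 / (8×63) = 1 − 936/504 ≈ -0.8571

-0.8571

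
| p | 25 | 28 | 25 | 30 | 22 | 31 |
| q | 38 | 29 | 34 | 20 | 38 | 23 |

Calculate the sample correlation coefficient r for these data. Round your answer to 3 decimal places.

-0.934

n = 6, Σp = 161, Σq = 182, Σp² = 4379, Σq² = 5814, Σpq = 4761
nΣpq − ΣpΣq = 28566 − 29302 = -736
nΣp² − (Σp)² = 26274 − 25921 = 353; nΣq² − (Σq)² = 34884 − 33124 = 1760
r = -736 / √(353 × 1760) = -736 / 788.2132 ≈ -0.934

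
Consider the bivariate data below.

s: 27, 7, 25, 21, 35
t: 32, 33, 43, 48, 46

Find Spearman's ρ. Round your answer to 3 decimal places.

Rank s: 4, 1, 3, 2, 5
Rank t: 1, 2, 3, 5, 4
d = rank(s) − rank(t): 3, -1, 0, -3, 1; Σd² = 20
ρ = 1 − 6Σd² / [n(n²−1)] = 1 − 6×20 / (5×24) = 1 − 120/120 ≈ 0.000

0.000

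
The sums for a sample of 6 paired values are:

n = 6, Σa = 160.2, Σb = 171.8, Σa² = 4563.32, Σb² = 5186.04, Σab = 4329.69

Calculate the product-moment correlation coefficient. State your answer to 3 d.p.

r = (nΣab − ΣaΣb) / √[(nΣa² − (Σa)²)(nΣb² − (Σb)²)]
Numerator: 6×4329.69 − 160.2×171.8 = -1544.22
Denominator: √[(27379.92 − 25664.04)(31116.24 − 29515.24)] = √[1715.88 × 1601] = 1657.4450
r = -1544.22 / 1657.4450 ≈ -0.932

-0.932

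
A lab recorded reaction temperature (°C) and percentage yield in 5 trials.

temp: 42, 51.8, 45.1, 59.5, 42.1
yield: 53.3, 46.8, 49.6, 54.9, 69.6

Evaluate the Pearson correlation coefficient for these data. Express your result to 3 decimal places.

n = 5, Σx = 240.5, Σy = 274.2, Σx² = 11793.91, Σy² = 15349.46, Σxy = 13096.51
nΣxy − ΣxΣy = 65482.55 − 65945.1 = -462.55
nΣx² − (Σx)² = 58969.55 − 57840.25 = 1129.3; nΣy² − (Σy)² = 76747.3 − 75185.64 = 1561.66
r = -462.55 / √(1129.3 × 1561.66) = -462.55 / 1327.9995 ≈ -0.348

-0.348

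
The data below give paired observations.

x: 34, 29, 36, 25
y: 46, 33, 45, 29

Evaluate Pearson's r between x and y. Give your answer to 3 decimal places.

0.967

n = 4, Σx = 124, Σy = 153, Σx² = 3918, Σy² = 6071, Σxy = 4866
nΣxy − ΣxΣy = 19464 − 18972 = 492
nΣx² − (Σx)² = 15672 − 15376 = 296; nΣy² − (Σy)² = 24284 − 23409 = 875
r = 492 / √(296 × 875) = 492 / 508.9204 ≈ 0.967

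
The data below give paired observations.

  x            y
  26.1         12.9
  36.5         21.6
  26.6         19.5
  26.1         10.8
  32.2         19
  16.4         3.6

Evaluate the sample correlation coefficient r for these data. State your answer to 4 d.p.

n = 6, Σx = 163.9, Σy = 87.4, Σx² = 4708.03, Σy² = 1503.82, Σxy = 2596.51
nΣxy − ΣxΣy = 15579.06 − 14324.86 = 1254.2
nΣx² − (Σx)² = 28248.18 − 26863.21 = 1384.97; nΣy² − (Σy)² = 9022.92 − 7638.76 = 1384.16
r = 1254.2 / √(1384.97 × 1384.16) = 1254.2 / 1384.5649 ≈ 0.9058

0.9058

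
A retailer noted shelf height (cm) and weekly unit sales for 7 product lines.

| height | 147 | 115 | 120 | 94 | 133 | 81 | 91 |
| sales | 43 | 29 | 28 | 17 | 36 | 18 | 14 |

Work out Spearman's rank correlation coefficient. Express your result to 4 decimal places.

Rank height: 7, 4, 5, 3, 6, 1, 2
Rank sales: 7, 5, 4, 2, 6, 3, 1
d = rank(height) − rank(sales): 0, -1, 1, 1, 0, -2, 1; Σd² = 8
ρ = 1 − 6Σd² / [n(n²−1)] = 1 − 6×8 / (7×48) = 1 − 48/336 ≈ 0.8571

0.8571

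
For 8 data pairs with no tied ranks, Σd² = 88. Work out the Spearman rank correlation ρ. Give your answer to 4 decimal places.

ρ = 1 − 6Σd² / [n(n²−1)] = 1 − 6×88 / (8×63)
  = 1 − 528/504 = 1 − 1.04762 ≈ -0.0476

-0.0476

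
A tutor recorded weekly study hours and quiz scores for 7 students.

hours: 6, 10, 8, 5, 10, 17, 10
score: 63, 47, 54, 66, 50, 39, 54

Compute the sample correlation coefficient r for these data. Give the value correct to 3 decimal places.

-0.941

n = 7, Σx = 66, Σy = 373, Σx² = 714, Σy² = 20387, Σxy = 3313
nΣxy − ΣxΣy = 23191 − 24618 = -1427
nΣx² − (Σx)² = 4998 − 4356 = 642; nΣy² − (Σy)² = 142709 − 139129 = 3580
r = -1427 / √(642 × 3580) = -1427 / 1516.0343 ≈ -0.941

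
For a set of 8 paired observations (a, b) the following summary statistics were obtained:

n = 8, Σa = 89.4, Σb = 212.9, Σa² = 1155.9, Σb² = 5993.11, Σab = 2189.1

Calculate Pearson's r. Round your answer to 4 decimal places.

r = (nΣab − ΣaΣb) / √[(nΣa² − (Σa)²)(nΣb² − (Σb)²)]
Numerator: 8×2189.1 − 89.4×212.9 = -1520.46
Denominator: √[(9247.2 − 7992.36)(47944.88 − 45326.41)] = √[1254.84 × 2618.47] = 1812.6668
r = -1520.46 / 1812.6668 ≈ -0.8388

-0.8388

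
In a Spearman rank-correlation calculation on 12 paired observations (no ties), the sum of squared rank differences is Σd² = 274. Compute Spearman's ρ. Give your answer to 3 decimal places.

ρ = 1 − 6Σd² / [n(n²−1)] = 1 − 6×274 / (12×143)
  = 1 − 1644/1716 = 1 − 0.9580 ≈ 0.042

0.042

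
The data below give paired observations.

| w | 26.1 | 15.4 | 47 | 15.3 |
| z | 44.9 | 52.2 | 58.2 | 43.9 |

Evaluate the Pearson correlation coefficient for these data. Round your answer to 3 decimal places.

0.711

n = 4, Σw = 103.8, Σz = 199.2, Σw² = 3361.46, Σz² = 10055.3, Σwz = 5382.84
nΣwz − ΣwΣz = 21531.36 − 20676.96 = 854.4
nΣw² − (Σw)² = 13445.84 − 10774.44 = 2671.4; nΣz² − (Σz)² = 40221.2 − 39680.64 = 540.56
r = 854.4 / √(2671.4 × 540.56) = 854.4 / 1201.6871 ≈ 0.711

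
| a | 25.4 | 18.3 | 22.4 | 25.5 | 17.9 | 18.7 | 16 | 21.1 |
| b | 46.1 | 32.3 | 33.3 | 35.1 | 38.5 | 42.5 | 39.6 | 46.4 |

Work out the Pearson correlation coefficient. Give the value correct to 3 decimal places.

0.115

n = 8, Σa = 165.3, Σb = 313.8, Σa² = 3503.37, Σb² = 12519.02, Σab = 6499.54
nΣab − ΣaΣb = 51996.32 − 51871.14 = 125.18
nΣa² − (Σa)² = 28026.96 − 27324.09 = 702.87; nΣb² − (Σb)² = 100152.16 − 98470.44 = 1681.72
r = 125.18 / √(702.87 × 1681.72) = 125.18 / 1087.2123 ≈ 0.115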